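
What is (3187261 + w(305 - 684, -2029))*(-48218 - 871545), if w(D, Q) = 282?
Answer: -2931784112309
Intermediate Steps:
(3187261 + w(305 - 684, -2029))*(-48218 - 871545) = (3187261 + 282)*(-48218 - 871545) = 3187543*(-919763) = -2931784112309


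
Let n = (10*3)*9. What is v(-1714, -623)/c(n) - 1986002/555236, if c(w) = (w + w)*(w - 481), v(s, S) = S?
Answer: -56484788963/15815897460 ≈ -3.5714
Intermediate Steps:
n = 270 (n = 30*9 = 270)
c(w) = 2*w*(-481 + w) (c(w) = (2*w)*(-481 + w) = 2*w*(-481 + w))
v(-1714, -623)/c(n) - 1986002/555236 = -623*1/(540*(-481 + 270)) - 1986002/555236 = -623/(2*270*(-211)) - 1986002*1/555236 = -623/(-113940) - 993001/277618 = -623*(-1/113940) - 993001/277618 = 623/113940 - 993001/277618 = -56484788963/15815897460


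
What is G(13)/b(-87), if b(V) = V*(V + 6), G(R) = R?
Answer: 13/7047 ≈ 0.0018448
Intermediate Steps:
b(V) = V*(6 + V)
G(13)/b(-87) = 13/((-87*(6 - 87))) = 13/((-87*(-81))) = 13/7047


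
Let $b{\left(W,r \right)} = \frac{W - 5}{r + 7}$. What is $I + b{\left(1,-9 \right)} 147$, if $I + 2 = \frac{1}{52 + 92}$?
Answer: $\frac{42049}{144} \approx 292.01$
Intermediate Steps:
$I = - \frac{287}{144}$ ($I = -2 + \frac{1}{52 + 92} = -2 + \frac{1}{144} = - \frac{287}{144} \approx -1.9931$)
$b{\left(W,r \right)} = \frac{-5 + W}{7 + r}$
$I + b{\left(1,-9 \right)} 147 = - \frac{287}{144} + \frac{-5 + 1}{7 - 9} \cdot 147 = - \frac{287}{144} + \frac{1}{-2} \left(-4\right) 147 = - \frac{287}{144} + \left(- \frac{1}{2}\right) \left(-4\right) 147 = - \frac{287}{144} + 2 \cdot 147 = - \frac{287}{144} + 294 = \frac{42049}{144}$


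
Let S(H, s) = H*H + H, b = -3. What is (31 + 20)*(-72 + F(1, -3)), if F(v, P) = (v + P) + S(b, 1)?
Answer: -3468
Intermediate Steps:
S(H, s) = H + H² (S(H, s) = H² + H = H + H²)
F(v, P) = 6 + P + v (F(v, P) = (v + P) - 3*(1 - 3) = (P + v) - 3*(-2) = (P + v) + 6 = 6 + P + v)
(31 + 20)*(-72 + F(1, -3)) = (31 + 20)*(-72 + (6 - 3 + 1)) = 51*(-72 + 4) = 51*(-68) = -3468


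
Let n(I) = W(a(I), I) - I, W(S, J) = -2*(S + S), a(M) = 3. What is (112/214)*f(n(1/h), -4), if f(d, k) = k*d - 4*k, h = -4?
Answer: 3528/107 ≈ 32.972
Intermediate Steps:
W(S, J) = -4*S
n(I) = -12 - I (n(I) = -4*3 - I = -12 - I)
f(d, k) = -4*k + d*k (f(d, k) = d*k - 4*k = -4*k + d*k)
(112/214)*f(n(1/h), -4) = (112/214)*(-4*(-4 + (-12 - 1/(-4)))) = (112*(1/214))*(-4*(-4 + (-12 - 1*(-¼)))) = 56*(-4*(-4 + (-12 + ¼)))/107 = 56*(-4*(-4 - 47/4))/107 = 56*(-4*(-63/4))/107 = (56/107)*63 = 3528/107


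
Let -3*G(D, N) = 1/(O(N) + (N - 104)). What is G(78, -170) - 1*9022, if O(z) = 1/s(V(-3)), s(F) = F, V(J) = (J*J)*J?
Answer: -66753769/7399 ≈ -9022.0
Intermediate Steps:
V(J) = J**3 (V(J) = J**2*J = J**3)
O(z) = -1/27 (O(z) = 1/((-3)**3) = 1/(-27) = -1/27)
G(D, N) = -1/(3*(-2809/27 + N)) (G(D, N) = -1/(3*(-1/27 + (N - 104))) = -1/(3*(-1/27 + (-104 + N))) = -1/(3*(-2809/27 + N)))
G(78, -170) - 1*9022 = -9/(-2809 + 27*(-170)) - 1*9022 = -9/(-2809 - 4590) - 9022 = -9/(-7399) - 9022 = -9*(-1/7399) - 9022 = 9/7399 - 9022 = -66753769/7399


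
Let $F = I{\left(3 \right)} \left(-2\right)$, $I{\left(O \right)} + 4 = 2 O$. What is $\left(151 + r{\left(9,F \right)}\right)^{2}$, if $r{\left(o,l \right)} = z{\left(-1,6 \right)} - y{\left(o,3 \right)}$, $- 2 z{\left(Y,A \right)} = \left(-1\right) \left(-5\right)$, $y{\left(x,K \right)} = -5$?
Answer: $\frac{94249}{4} \approx 23562.0$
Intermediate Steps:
$I{\left(O \right)} = -4 + 2 O$
$F = -4$ ($F = \left(-4 + 2 \cdot 3\right) \left(-2\right) = \left(-4 + 6\right) \left(-2\right) = 2 \left(-2\right) = -4$)
$z{\left(Y,A \right)} = - \frac{5}{2}$ ($z{\left(Y,A \right)} = - \frac{\left(-1\right) \left(-5\right)}{2} = \left(- \frac{1}{2}\right) 5 = - \frac{5}{2}$)
$r{\left(o,l \right)} = \frac{5}{2}$ ($r{\left(o,l \right)} = - \frac{5}{2} - -5 = - \frac{5}{2} + 5 = \frac{5}{2}$)
$\left(151 + r{\left(9,F \right)}\right)^{2} = \left(151 + \frac{5}{2}\right)^{2} = \left(\frac{307}{2}\right)^{2} = \frac{94249}{4}$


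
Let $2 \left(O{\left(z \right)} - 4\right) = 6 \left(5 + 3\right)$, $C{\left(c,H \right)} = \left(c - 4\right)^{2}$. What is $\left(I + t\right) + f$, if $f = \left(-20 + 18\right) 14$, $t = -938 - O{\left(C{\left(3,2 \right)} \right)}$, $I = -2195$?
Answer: $-3189$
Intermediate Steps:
$C{\left(c,H \right)} = \left(-4 + c\right)^{2}$
$O{\left(z \right)} = 28$ ($O{\left(z \right)} = 4 + \frac{6 \left(5 + 3\right)}{2} = 4 + \frac{6 \cdot 8}{2} = 4 + \frac{1}{2} \cdot 48 = 4 + 24 = 28$)
$t = -966$ ($t = -938 - 28 = -966$)
$f = -28$ ($f = \left(-2\right) 14 = -28$)
$\left(I + t\right) + f = \left(-2195 - 966\right) - 28 = -3161 - 28 = -3189$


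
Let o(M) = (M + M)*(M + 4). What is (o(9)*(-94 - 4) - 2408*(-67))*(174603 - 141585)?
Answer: 4569823272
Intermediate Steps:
o(M) = 2*M*(4 + M) (o(M) = (2*M)*(4 + M) = 2*M*(4 + M))
(o(9)*(-94 - 4) - 2408*(-67))*(174603 - 141585) = ((2*9*(4 + 9))*(-94 - 4) - 2408*(-67))*(174603 - 141585) = ((2*9*13)*(-98) + 161336)*33018 = (234*(-98) + 161336)*33018 = (-22932 + 161336)*33018 = 138404*33018 = 4569823272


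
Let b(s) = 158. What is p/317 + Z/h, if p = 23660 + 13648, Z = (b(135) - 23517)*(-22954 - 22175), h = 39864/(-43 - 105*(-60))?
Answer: 696970550965657/4212296 ≈ 1.6546e+8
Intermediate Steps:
h = 39864/6257 (h = 39864/(-43 + 6300) = 39864/6257 ≈ 6.3711)
Z = 1054168311 (Z = (158 - 23517)*(-22954 - 22175) = -23359*(-45129) = 1054168311)
p = 37308
p/317 + Z/h = 37308/317 + 1054168311/(39864/6257) = 37308*(1/317) + 1054168311*(6257/39864) = 37308/317 + 2198643707309/13288 = 696970550965657/4212296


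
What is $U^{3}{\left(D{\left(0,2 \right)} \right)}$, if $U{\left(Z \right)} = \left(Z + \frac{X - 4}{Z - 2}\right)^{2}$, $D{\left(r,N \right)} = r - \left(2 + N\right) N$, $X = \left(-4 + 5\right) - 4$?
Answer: $\frac{151334226289}{1000000} \approx 1.5133 \cdot 10^{5}$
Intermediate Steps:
$X = -3$ ($X = 1 - 4 = -3$)
$D{\left(r,N \right)} = r - N \left(2 + N\right)$
$U{\left(Z \right)} = \left(Z - \frac{7}{-2 + Z}\right)^{2}$ ($U{\left(Z \right)} = \left(Z + \frac{-3 - 4}{Z - 2}\right)^{2} = \left(Z - \frac{7}{-2 + Z}\right)^{2}$)
$U^{3}{\left(D{\left(0,2 \right)} \right)} = \left(\frac{\left(7 - \left(0 - 2^{2} - 4\right)^{2} + 2 \left(0 - 2^{2} - 4\right)\right)^{2}}{\left(-2 - 8\right)^{2}}\right)^{3} = \left(\frac{\left(7 - \left(0 - 4 - 4\right)^{2} + 2 \left(0 - 4 - 4\right)\right)^{2}}{\left(-2 - 8\right)^{2}}\right)^{3} = \left(\frac{\left(7 - \left(-8\right)^{2} + 2 \left(-8\right)\right)^{2}}{\left(-2 - 8\right)^{2}}\right)^{3} = \left(\frac{\left(7 - 64 - 16\right)^{2}}{100}\right)^{3} = \left(\frac{\left(-73\right)^{2}}{100}\right)^{3} = \left(\frac{1}{100} \cdot 5329\right)^{3} = \left(\frac{5329}{100}\right)^{3} = \frac{151334226289}{1000000}$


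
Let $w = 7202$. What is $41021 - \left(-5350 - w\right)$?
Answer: $53573$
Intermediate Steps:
$41021 - \left(-5350 - w\right) = 41021 - \left(-5350 - 7202\right) = 41021 - -12552 = 41021 + 12552 = 53573$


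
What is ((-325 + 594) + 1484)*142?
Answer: 248926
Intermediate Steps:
((-325 + 594) + 1484)*142 = (269 + 1484)*142 = 1753*142 = 248926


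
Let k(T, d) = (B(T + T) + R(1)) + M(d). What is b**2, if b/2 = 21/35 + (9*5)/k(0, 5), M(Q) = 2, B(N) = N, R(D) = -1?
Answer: 207936/25 ≈ 8317.4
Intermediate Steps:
k(T, d) = 1 + 2*T (k(T, d) = ((T + T) - 1) + 2 = (2*T - 1) + 2 = (-1 + 2*T) + 2 = 1 + 2*T)
b = 456/5 (b = 2*(21/35 + (9*5)/(1 + 2*0)) = 2*(21*(1/35) + 45/(1 + 0)) = 2*(3/5 + 45/1) = 2*(3/5 + 45*1) = 2*(3/5 + 45) = 2*(228/5) = 456/5 ≈ 91.200)
b**2 = (456/5)**2 = 207936/25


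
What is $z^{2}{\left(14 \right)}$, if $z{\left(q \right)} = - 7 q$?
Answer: $9604$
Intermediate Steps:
$z^{2}{\left(14 \right)} = \left(\left(-7\right) 14\right)^{2} = \left(-98\right)^{2} = 9604$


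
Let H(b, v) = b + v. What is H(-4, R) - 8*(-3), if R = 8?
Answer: 28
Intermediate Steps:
H(-4, R) - 8*(-3) = (-4 + 8) - 8*(-3) = 4 + 24 = 28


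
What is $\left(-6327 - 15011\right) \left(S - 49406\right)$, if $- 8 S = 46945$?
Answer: $\frac{4717757117}{4} \approx 1.1794 \cdot 10^{9}$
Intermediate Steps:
$S = - \frac{46945}{8}$ ($S = \left(- \frac{1}{8}\right) 46945 = - \frac{46945}{8} \approx -5868.1$)
$\left(-6327 - 15011\right) \left(S - 49406\right) = \left(-6327 - 15011\right) \left(- \frac{46945}{8} - 49406\right) = \left(-21338\right) \left(- \frac{442193}{8}\right) = \frac{4717757117}{4}$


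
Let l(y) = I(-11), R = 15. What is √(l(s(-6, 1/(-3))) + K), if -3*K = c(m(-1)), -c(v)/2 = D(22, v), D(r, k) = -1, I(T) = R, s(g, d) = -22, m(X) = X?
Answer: √129/3 ≈ 3.7859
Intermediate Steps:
I(T) = 15
c(v) = 2 (c(v) = -2*(-1) = 2)
K = -⅔ (K = -⅓*2 = -⅔ ≈ -0.66667)
l(y) = 15
√(l(s(-6, 1/(-3))) + K) = √(15 - ⅔) = √(43/3) = √129/3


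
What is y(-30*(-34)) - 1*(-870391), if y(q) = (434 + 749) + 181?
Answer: 871755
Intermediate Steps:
y(q) = 1364 (y(q) = 1183 + 181 = 1364)
y(-30*(-34)) - 1*(-870391) = 1364 - 1*(-870391) = 1364 + 870391 = 871755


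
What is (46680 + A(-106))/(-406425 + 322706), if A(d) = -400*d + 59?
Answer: -89139/83719 ≈ -1.0647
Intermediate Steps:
A(d) = 59 - 400*d
(46680 + A(-106))/(-406425 + 322706) = (46680 + (59 - 400*(-106)))/(-406425 + 322706) = (46680 + (59 + 42400))/(-83719) = (46680 + 42459)*(-1/83719) = 89139*(-1/83719) = -89139/83719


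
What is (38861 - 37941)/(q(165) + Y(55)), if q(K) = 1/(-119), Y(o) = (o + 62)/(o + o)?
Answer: 12042800/13813 ≈ 871.85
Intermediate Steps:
Y(o) = (62 + o)/(2*o) (Y(o) = (62 + o)/((2*o)) = (62 + o)*(1/(2*o)) = (62 + o)/(2*o))
q(K) = -1/119
(38861 - 37941)/(q(165) + Y(55)) = (38861 - 37941)/(-1/119 + (½)*(62 + 55)/55) = 920/(-1/119 + (½)*(1/55)*117) = 920/(-1/119 + 117/110) = 920/(13813/13090) = 920*(13090/13813) = 12042800/13813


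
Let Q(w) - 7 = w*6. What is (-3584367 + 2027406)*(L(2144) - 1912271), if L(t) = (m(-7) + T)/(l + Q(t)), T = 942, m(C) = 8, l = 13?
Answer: 19179967935876027/6442 ≈ 2.9773e+12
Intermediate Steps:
Q(w) = 7 + 6*w (Q(w) = 7 + w*6 = 7 + 6*w)
L(t) = 950/(20 + 6*t) (L(t) = (8 + 942)/(13 + (7 + 6*t)) = 950/(20 + 6*t))
(-3584367 + 2027406)*(L(2144) - 1912271) = (-3584367 + 2027406)*(475/(10 + 3*2144) - 1912271) = -1556961*(475/(10 + 6432) - 1912271) = -1556961*(475/6442 - 1912271) = -1556961*(-12318849307/6442) = 19179967935876027/6442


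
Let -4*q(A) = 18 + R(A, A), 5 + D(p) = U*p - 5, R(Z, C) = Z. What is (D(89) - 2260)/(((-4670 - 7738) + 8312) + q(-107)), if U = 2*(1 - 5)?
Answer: 11928/16295 ≈ 0.73200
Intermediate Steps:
U = -8 (U = 2*(-4) = -8)
D(p) = -10 - 8*p (D(p) = -5 + (-8*p - 5) = -5 + (-5 - 8*p) = -10 - 8*p)
q(A) = -9/2 - A/4 (q(A) = -(18 + A)/4 = -9/2 - A/4)
(D(89) - 2260)/(((-4670 - 7738) + 8312) + q(-107)) = ((-10 - 8*89) - 2260)/(((-4670 - 7738) + 8312) + (-9/2 - ¼*(-107))) = ((-10 - 712) - 2260)/((-12408 + 8312) + (-9/2 + 107/4)) = (-722 - 2260)/(-4096 + 89/4) = -2982/(-16295/4) = -2982*(-4/16295) = 11928/16295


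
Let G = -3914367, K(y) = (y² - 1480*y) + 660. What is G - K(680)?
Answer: -3371027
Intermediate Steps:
K(y) = 660 + y² - 1480*y
G - K(680) = -3914367 - (660 + 680² - 1480*680) = -3914367 - (660 + 462400 - 1006400) = -3914367 - 1*(-543340) = -3914367 + 543340 = -3371027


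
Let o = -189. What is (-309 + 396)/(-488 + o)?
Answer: -87/677 ≈ -0.12851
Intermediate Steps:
(-309 + 396)/(-488 + o) = (-309 + 396)/(-488 - 189) = 87/(-677) = 87*(-1/677) = -87/677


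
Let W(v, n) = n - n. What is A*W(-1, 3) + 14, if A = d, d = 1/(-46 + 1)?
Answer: 14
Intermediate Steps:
d = -1/45 (d = 1/(-45) = -1/45 ≈ -0.022222)
W(v, n) = 0
A = -1/45 ≈ -0.022222
A*W(-1, 3) + 14 = -1/45*0 + 14 = 0 + 14 = 14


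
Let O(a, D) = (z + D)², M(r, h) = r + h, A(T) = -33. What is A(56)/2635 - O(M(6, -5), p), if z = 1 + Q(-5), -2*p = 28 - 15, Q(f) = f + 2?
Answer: -761647/10540 ≈ -72.263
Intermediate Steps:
Q(f) = 2 + f
M(r, h) = h + r
p = -13/2 (p = -(28 - 15)/2 = -½*13 = -13/2 ≈ -6.5000)
z = -2 (z = 1 + (2 - 5) = 1 - 3 = -2)
O(a, D) = (-2 + D)²
A(56)/2635 - O(M(6, -5), p) = -33/2635 - (-2 - 13/2)² = -33*1/2635 - (-17/2)² = -33/2635 - 1*289/4 = -33/2635 - 289/4 = -761647/10540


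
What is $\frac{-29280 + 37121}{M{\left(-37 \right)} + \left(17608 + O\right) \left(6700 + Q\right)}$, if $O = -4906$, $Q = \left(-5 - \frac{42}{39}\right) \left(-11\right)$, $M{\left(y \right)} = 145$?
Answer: $\frac{101933}{1117384123} \approx 9.1225 \cdot 10^{-5}$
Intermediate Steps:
$Q = \frac{869}{13}$ ($Q = \left(-5 - \frac{14}{13}\right) \left(-11\right) = \left(- \frac{79}{13}\right) \left(-11\right) = \frac{869}{13} \approx 66.846$)
$\frac{-29280 + 37121}{M{\left(-37 \right)} + \left(17608 + O\right) \left(6700 + Q\right)} = \frac{-29280 + 37121}{145 + \left(17608 - 4906\right) \left(6700 + \frac{869}{13}\right)} = \frac{7841}{145 + 12702 \cdot \frac{87969}{13}} = \frac{7841}{145 + \frac{1117382238}{13}} = \frac{7841}{\frac{1117384123}{13}} = 7841 \cdot \frac{13}{1117384123} = \frac{101933}{1117384123}$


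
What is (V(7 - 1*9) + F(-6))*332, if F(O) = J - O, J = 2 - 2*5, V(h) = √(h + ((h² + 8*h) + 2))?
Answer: -664 + 664*I*√3 ≈ -664.0 + 1150.1*I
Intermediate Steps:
V(h) = √(2 + h² + 9*h) (V(h) = √(h + (2 + h² + 8*h)) = √(2 + h² + 9*h))
J = -8 (J = 2 - 10 = -8)
F(O) = -8 - O
(V(7 - 1*9) + F(-6))*332 = (√(2 + (7 - 1*9)² + 9*(7 - 1*9)) + (-8 - 1*(-6)))*332 = (√(2 + (7 - 9)² + 9*(7 - 9)) + (-8 + 6))*332 = (√(2 + (-2)² + 9*(-2)) - 2)*332 = (√(2 + 4 - 18) - 2)*332 = (√(-12) - 2)*332 = (2*I*√3 - 2)*332 = (-2 + 2*I*√3)*332 = -664 + 664*I*√3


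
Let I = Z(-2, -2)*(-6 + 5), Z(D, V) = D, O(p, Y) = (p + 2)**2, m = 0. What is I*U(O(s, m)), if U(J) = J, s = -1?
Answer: 2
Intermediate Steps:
O(p, Y) = (2 + p)**2
I = 2 (I = -2*(-6 + 5) = -2*(-1) = 2)
I*U(O(s, m)) = 2*(2 - 1)**2 = 2*1**2 = 2*1 = 2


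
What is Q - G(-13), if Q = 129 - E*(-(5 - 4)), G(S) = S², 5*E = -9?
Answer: -209/5 ≈ -41.800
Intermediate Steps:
E = -9/5 (E = (⅕)*(-9) = -9/5 ≈ -1.8000)
Q = 636/5 (Q = 129 - (-9)*(-(5 - 4))/5 = 129 - (-9)*(-1*1)/5 = 129 - (-9)*(-1)/5 = 129 - 1*9/5 = 129 - 9/5 = 636/5 ≈ 127.20)
Q - G(-13) = 636/5 - 1*(-13)² = 636/5 - 1*169 = 636/5 - 169 = -209/5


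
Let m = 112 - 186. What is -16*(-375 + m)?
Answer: 7184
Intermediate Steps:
m = -74
-16*(-375 + m) = -16*(-375 - 74) = -16*(-449) = 7184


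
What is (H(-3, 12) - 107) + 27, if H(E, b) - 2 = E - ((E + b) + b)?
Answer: -102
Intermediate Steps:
H(E, b) = 2 - 2*b (H(E, b) = 2 + (E - ((E + b) + b)) = 2 + (E - (E + 2*b)) = 2 + (E + (-E - 2*b)) = 2 - 2*b)
(H(-3, 12) - 107) + 27 = ((2 - 2*12) - 107) + 27 = ((2 - 24) - 107) + 27 = (-22 - 107) + 27 = -129 + 27 = -102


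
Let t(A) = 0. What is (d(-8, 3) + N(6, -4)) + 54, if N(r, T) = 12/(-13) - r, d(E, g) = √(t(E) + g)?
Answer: 612/13 + √3 ≈ 48.809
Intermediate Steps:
d(E, g) = √g (d(E, g) = √(0 + g) = √g)
N(r, T) = -12/13 - r (N(r, T) = 12*(-1/13) - r = -12/13 - r)
(d(-8, 3) + N(6, -4)) + 54 = (√3 + (-12/13 - 1*6)) + 54 = (√3 + (-12/13 - 6)) + 54 = (√3 - 90/13) + 54 = (-90/13 + √3) + 54 = 612/13 + √3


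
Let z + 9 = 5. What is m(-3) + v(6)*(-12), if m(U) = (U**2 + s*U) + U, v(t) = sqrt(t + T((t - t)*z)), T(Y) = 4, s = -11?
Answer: 39 - 12*sqrt(10) ≈ 1.0527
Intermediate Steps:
z = -4 (z = -9 + 5 = -4)
v(t) = sqrt(4 + t) (v(t) = sqrt(t + 4) = sqrt(4 + t))
m(U) = U**2 - 10*U (m(U) = (U**2 - 11*U) + U = U**2 - 10*U)
m(-3) + v(6)*(-12) = -3*(-10 - 3) + sqrt(4 + 6)*(-12) = -3*(-13) + sqrt(10)*(-12) = 39 - 12*sqrt(10)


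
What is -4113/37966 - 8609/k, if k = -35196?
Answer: 91044073/668125668 ≈ 0.13627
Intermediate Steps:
-4113/37966 - 8609/k = -4113/37966 - 8609/(-35196) = -4113*1/37966 - 8609*(-1/35196) = -4113/37966 + 8609/35196 = 91044073/668125668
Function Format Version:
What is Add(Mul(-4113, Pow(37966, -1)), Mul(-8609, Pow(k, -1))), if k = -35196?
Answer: Rational(91044073, 668125668) ≈ 0.13627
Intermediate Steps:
Add(Mul(-4113, Pow(37966, -1)), Mul(-8609, Pow(k, -1))) = Add(Mul(-4113, Pow(37966, -1)), Mul(-8609, Pow(-35196, -1))) = Add(Mul(-4113, Rational(1, 37966)), Mul(-8609, Rational(-1, 35196))) = Add(Rational(-4113, 37966), Rational(8609, 35196)) = Rational(91044073, 668125668)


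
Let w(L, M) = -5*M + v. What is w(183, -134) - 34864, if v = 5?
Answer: -34189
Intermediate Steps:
w(L, M) = 5 - 5*M (w(L, M) = -5*M + 5 = 5 - 5*M)
w(183, -134) - 34864 = (5 - 5*(-134)) - 34864 = (5 + 670) - 34864 = 675 - 34864 = -34189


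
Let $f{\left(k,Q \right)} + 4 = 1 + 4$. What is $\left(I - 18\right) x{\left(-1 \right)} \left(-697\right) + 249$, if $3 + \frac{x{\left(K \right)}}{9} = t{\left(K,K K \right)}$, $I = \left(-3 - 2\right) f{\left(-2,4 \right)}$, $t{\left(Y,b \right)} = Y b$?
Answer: $-576867$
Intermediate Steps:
$f{\left(k,Q \right)} = 1$ ($f{\left(k,Q \right)} = -4 + \left(1 + 4\right) = -4 + 5 = 1$)
$I = -5$ ($I = \left(-3 - 2\right) 1 = \left(-5\right) 1 = -5$)
$x{\left(K \right)} = -27 + 9 K^{3}$ ($x{\left(K \right)} = -27 + 9 K K K = -27 + 9 K K^{2} = -27 + 9 K^{3}$)
$\left(I - 18\right) x{\left(-1 \right)} \left(-697\right) + 249 = \left(-5 - 18\right) \left(-27 + 9 \left(-1\right)^{3}\right) \left(-697\right) + 249 = - 23 \left(-27 + 9 \left(-1\right)\right) \left(-697\right) + 249 = - 23 \left(-27 - 9\right) \left(-697\right) + 249 = \left(-23\right) \left(-36\right) \left(-697\right) + 249 = 828 \left(-697\right) + 249 = -577116 + 249 = -576867$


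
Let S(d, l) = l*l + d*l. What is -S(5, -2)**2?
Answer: -36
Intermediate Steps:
S(d, l) = l**2 + d*l
-S(5, -2)**2 = -(-2*(5 - 2))**2 = -(-2*3)**2 = -1*(-6)**2 = -1*36 = -36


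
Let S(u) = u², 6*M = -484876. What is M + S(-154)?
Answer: -171290/3 ≈ -57097.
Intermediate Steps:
M = -242438/3 (M = (⅙)*(-484876) = -242438/3 ≈ -80813.)
M + S(-154) = -242438/3 + (-154)² = -242438/3 + 23716 = -171290/3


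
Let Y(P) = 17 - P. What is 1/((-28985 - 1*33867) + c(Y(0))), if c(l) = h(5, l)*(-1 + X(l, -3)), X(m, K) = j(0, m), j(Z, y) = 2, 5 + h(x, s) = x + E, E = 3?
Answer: -1/62849 ≈ -1.5911e-5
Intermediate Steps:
h(x, s) = -2 + x (h(x, s) = -5 + (x + 3) = -5 + (3 + x) = -2 + x)
X(m, K) = 2
c(l) = 3 (c(l) = (-2 + 5)*(-1 + 2) = 3*1 = 3)
1/((-28985 - 1*33867) + c(Y(0))) = 1/((-28985 - 1*33867) + 3) = 1/((-28985 - 33867) + 3) = 1/(-62852 + 3) = 1/(-62849) = -1/62849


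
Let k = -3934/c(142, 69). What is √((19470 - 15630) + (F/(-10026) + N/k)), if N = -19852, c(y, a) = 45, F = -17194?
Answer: √897080755183219/469551 ≈ 63.787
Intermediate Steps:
k = -3934/45 ≈ -87.422
√((19470 - 15630) + (F/(-10026) + N/k)) = √((19470 - 15630) + (-17194/(-10026) - 19852/(-3934/45))) = √(3840 + (-17194*(-1/10026) - 19852*(-45/3934))) = √(3840 + (8597/5013 + 63810/281)) = √(3840 + 322295287/1408653) = √(5731522807/1408653) = √897080755183219/469551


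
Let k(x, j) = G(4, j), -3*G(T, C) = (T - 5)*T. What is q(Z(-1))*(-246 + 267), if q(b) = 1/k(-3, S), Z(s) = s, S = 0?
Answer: 63/4 ≈ 15.750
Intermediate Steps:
G(T, C) = -T*(-5 + T)/3 (G(T, C) = -(T - 5)*T/3 = -(-5 + T)*T/3 = -T*(-5 + T)/3)
k(x, j) = 4/3 (k(x, j) = (⅓)*4*(5 - 1*4) = (⅓)*4*(5 - 4) = (⅓)*4*1 = 4/3)
q(b) = ¾ (q(b) = 1/(4/3) = ¾)
q(Z(-1))*(-246 + 267) = 3*(-246 + 267)/4 = (¾)*21 = 63/4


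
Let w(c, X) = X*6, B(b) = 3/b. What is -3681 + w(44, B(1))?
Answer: -3663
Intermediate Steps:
w(c, X) = 6*X
-3681 + w(44, B(1)) = -3681 + 6*(3/1) = -3681 + 6*(3*1) = -3681 + 6*3 = -3681 + 18 = -3663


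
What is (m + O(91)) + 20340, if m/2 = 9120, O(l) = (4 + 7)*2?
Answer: 38602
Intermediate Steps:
O(l) = 22 (O(l) = 11*2 = 22)
m = 18240 (m = 2*9120 = 18240)
(m + O(91)) + 20340 = (18240 + 22) + 20340 = 18262 + 20340 = 38602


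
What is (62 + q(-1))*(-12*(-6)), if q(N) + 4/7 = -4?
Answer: 28944/7 ≈ 4134.9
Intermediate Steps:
q(N) = -32/7 (q(N) = -4/7 - 4 = -32/7)
(62 + q(-1))*(-12*(-6)) = (62 - 32/7)*(-12*(-6)) = (402/7)*72 = 28944/7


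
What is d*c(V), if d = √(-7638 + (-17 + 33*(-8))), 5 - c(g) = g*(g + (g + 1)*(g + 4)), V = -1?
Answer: 4*I*√7919 ≈ 355.96*I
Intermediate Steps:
c(g) = 5 - g*(g + (1 + g)*(4 + g)) (c(g) = 5 - g*(g + (g + 1)*(g + 4)) = 5 - g*(g + (1 + g)*(4 + g)))
d = I*√7919 (d = √(-7638 + (-17 - 264)) = √(-7638 - 281) = √(-7919) = I*√7919 ≈ 88.989*I)
d*c(V) = (I*√7919)*(5 - 1*(-1)³ - 6*(-1)² - 4*(-1)) = (I*√7919)*(5 - 1*(-1) - 6*1 + 4) = (I*√7919)*(5 + 1 - 6 + 4) = (I*√7919)*4 = 4*I*√7919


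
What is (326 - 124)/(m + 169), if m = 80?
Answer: 202/249 ≈ 0.81124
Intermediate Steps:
(326 - 124)/(m + 169) = (326 - 124)/(80 + 169) = 202/249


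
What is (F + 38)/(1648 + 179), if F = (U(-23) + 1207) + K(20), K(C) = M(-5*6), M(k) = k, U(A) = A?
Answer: 1192/1827 ≈ 0.65244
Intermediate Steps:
K(C) = -30 (K(C) = -5*6 = -30)
F = 1154 (F = (-23 + 1207) - 30 = 1184 - 30 = 1154)
(F + 38)/(1648 + 179) = (1154 + 38)/(1648 + 179) = 1192/1827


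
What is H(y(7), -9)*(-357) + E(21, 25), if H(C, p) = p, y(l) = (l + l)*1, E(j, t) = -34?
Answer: 3179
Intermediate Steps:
y(l) = 2*l (y(l) = (2*l)*1 = 2*l)
H(y(7), -9)*(-357) + E(21, 25) = -9*(-357) - 34 = 3213 - 34 = 3179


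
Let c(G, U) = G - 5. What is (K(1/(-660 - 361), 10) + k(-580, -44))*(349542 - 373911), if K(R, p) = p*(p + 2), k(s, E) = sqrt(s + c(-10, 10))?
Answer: -2924280 - 24369*I*sqrt(595) ≈ -2.9243e+6 - 5.9442e+5*I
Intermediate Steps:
c(G, U) = -5 + G
k(s, E) = sqrt(-15 + s) (k(s, E) = sqrt(s + (-5 - 10)) = sqrt(s - 15) = sqrt(-15 + s))
K(R, p) = p*(2 + p)
(K(1/(-660 - 361), 10) + k(-580, -44))*(349542 - 373911) = (10*(2 + 10) + sqrt(-15 - 580))*(349542 - 373911) = (10*12 + sqrt(-595))*(-24369) = (120 + I*sqrt(595))*(-24369) = -2924280 - 24369*I*sqrt(595)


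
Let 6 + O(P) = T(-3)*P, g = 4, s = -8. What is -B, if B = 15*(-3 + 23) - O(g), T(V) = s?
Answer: -338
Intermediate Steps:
T(V) = -8
O(P) = -6 - 8*P
B = 338 (B = 15*(-3 + 23) - (-6 - 8*4) = 15*20 - (-6 - 32) = 300 - 1*(-38) = 300 + 38 = 338)
-B = -1*338 = -338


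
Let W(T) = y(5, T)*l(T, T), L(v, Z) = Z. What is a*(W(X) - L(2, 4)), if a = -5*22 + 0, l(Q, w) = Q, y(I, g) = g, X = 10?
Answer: -10560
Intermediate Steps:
W(T) = T² (W(T) = T*T = T²)
a = -110 (a = -110 + 0 = -110)
a*(W(X) - L(2, 4)) = -110*(10² - 1*4) = -110*(100 - 4) = -110*96 = -10560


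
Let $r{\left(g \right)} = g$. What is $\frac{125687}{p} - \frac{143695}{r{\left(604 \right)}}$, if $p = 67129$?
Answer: $- \frac{9570186707}{40545916} \approx -236.03$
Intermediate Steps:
$\frac{125687}{p} - \frac{143695}{r{\left(604 \right)}} = \frac{125687}{67129} - \frac{143695}{604} = - \frac{9570186707}{40545916}$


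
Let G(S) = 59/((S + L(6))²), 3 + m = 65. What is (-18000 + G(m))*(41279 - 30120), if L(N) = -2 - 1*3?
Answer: -652599979619/3249 ≈ -2.0086e+8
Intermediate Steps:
L(N) = -5 (L(N) = -2 - 3 = -5)
m = 62 (m = -3 + 65 = 62)
G(S) = 59/(-5 + S)² (G(S) = 59/((S - 5)²) = 59/((-5 + S)²) = 59/(-5 + S)²)
(-18000 + G(m))*(41279 - 30120) = (-18000 + 59/(-5 + 62)²)*(41279 - 30120) = (-18000 + 59/57²)*11159 = (-18000 + 59*(1/3249))*11159 = (-18000 + 59/3249)*11159 = -58481941/3249*11159 = -652599979619/3249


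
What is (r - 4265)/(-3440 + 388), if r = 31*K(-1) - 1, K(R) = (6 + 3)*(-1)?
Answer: 4545/3052 ≈ 1.4892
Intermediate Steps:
K(R) = -9 (K(R) = 9*(-1) = -9)
r = -280 (r = 31*(-9) - 1 = -279 - 1 = -280)
(r - 4265)/(-3440 + 388) = (-280 - 4265)/(-3440 + 388) = -4545/(-3052) = -4545*(-1/3052) = 4545/3052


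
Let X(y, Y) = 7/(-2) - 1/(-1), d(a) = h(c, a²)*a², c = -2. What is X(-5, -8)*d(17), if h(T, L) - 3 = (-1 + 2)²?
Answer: -2890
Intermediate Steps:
h(T, L) = 4 (h(T, L) = 3 + (-1 + 2)² = 3 + 1² = 3 + 1 = 4)
d(a) = 4*a²
X(y, Y) = -5/2 (X(y, Y) = 7*(-½) - 1*(-1) = -7/2 + 1 = -5/2)
X(-5, -8)*d(17) = -10*17² = -10*289 = -5/2*1156 = -2890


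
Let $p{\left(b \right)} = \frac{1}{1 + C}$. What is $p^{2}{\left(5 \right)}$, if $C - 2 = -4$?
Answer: $1$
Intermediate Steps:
$C = -2$ ($C = 2 - 4 = -2$)
$p{\left(b \right)} = -1$ ($p{\left(b \right)} = \frac{1}{1 - 2} = \frac{1}{-1} = -1$)
$p^{2}{\left(5 \right)} = \left(-1\right)^{2} = 1$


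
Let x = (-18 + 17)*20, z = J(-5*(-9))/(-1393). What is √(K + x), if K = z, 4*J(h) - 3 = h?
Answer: 4*I*√2426606/1393 ≈ 4.4731*I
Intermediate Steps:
J(h) = ¾ + h/4
z = -12/1393 (z = (¾ + (-5*(-9))/4)/(-1393) = (¾ + (¼)*45)*(-1/1393) = (¾ + 45/4)*(-1/1393) = 12*(-1/1393) = -12/1393 ≈ -0.0086145)
K = -12/1393 ≈ -0.0086145
x = -20 (x = -1*20 = -20)
√(K + x) = √(-12/1393 - 20) = √(-27872/1393) = 4*I*√2426606/1393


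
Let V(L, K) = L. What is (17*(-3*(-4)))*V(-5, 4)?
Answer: -1020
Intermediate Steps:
(17*(-3*(-4)))*V(-5, 4) = (17*(-3*(-4)))*(-5) = (17*12)*(-5) = 204*(-5) = -1020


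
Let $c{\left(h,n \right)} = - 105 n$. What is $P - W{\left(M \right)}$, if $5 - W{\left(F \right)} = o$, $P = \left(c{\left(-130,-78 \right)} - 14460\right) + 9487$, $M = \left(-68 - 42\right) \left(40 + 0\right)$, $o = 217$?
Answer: $3429$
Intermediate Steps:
$M = -4400$ ($M = \left(-110\right) 40 = -4400$)
$P = 3217$ ($P = \left(\left(-105\right) \left(-78\right) - 14460\right) + 9487 = \left(8190 - 14460\right) + 9487 = -6270 + 9487 = 3217$)
$W{\left(F \right)} = -212$ ($W{\left(F \right)} = 5 - 217 = -212$)
$P - W{\left(M \right)} = 3217 - -212 = 3217 + 212 = 3429$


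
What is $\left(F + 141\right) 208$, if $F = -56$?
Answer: $17680$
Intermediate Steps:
$\left(F + 141\right) 208 = \left(-56 + 141\right) 208 = 85 \cdot 208 = 17680$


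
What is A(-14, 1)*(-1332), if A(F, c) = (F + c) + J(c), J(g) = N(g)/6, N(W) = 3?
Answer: 16650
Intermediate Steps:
J(g) = ½ (J(g) = 3/6 = 3*(⅙) = ½)
A(F, c) = ½ + F + c (A(F, c) = (F + c) + ½ = ½ + F + c)
A(-14, 1)*(-1332) = (½ - 14 + 1)*(-1332) = -25/2*(-1332) = 16650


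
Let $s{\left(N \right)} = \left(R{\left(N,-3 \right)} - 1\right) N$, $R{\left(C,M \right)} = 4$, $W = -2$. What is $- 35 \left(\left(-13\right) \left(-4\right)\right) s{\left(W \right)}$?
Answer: $10920$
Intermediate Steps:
$s{\left(N \right)} = 3 N$ ($s{\left(N \right)} = \left(4 - 1\right) N = 3 N$)
$- 35 \left(\left(-13\right) \left(-4\right)\right) s{\left(W \right)} = - 35 \left(\left(-13\right) \left(-4\right)\right) 3 \left(-2\right) = \left(-35\right) 52 \left(-6\right) = \left(-1820\right) \left(-6\right) = 10920$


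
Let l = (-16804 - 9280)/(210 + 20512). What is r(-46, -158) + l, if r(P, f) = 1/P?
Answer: -610293/476606 ≈ -1.2805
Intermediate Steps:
l = -13042/10361 (l = -26084/20722 = -26084*1/20722 = -13042/10361 ≈ -1.2588)
r(-46, -158) + l = 1/(-46) - 13042/10361 = -1/46 - 13042/10361 = -610293/476606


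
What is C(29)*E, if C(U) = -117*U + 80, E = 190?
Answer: -629470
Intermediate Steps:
C(U) = 80 - 117*U
C(29)*E = (80 - 117*29)*190 = (80 - 3393)*190 = -3313*190 = -629470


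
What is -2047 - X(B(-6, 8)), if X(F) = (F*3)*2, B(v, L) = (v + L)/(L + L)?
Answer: -8191/4 ≈ -2047.8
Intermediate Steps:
B(v, L) = (L + v)/(2*L) (B(v, L) = (L + v)/((2*L)) = (L + v)*(1/(2*L)) = (L + v)/(2*L))
X(F) = 6*F (X(F) = (3*F)*2 = 6*F)
-2047 - X(B(-6, 8)) = -2047 - 6*(1/2)*(8 - 6)/8 = -2047 - 6*(1/2)*(1/8)*2 = -2047 - 6/8 = -2047 - 1*3/4 = -2047 - 3/4 = -8191/4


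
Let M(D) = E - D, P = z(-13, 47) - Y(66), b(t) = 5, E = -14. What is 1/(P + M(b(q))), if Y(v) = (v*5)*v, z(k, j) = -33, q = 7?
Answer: -1/21832 ≈ -4.5804e-5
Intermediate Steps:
Y(v) = 5*v² (Y(v) = (5*v)*v = 5*v²)
P = -21813 (P = -33 - 5*66² = -33 - 5*4356 = -33 - 1*21780 = -33 - 21780 = -21813)
M(D) = -14 - D
1/(P + M(b(q))) = 1/(-21813 + (-14 - 1*5)) = 1/(-21813 + (-14 - 5)) = 1/(-21813 - 19) = 1/(-21832) = -1/21832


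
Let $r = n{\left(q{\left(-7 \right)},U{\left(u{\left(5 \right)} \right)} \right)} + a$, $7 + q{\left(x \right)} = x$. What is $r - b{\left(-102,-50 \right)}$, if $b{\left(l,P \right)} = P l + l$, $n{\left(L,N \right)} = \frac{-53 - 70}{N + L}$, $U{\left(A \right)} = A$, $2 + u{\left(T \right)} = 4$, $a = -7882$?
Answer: $- \frac{51479}{4} \approx -12870.0$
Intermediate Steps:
$u{\left(T \right)} = 2$ ($u{\left(T \right)} = -2 + 4 = 2$)
$q{\left(x \right)} = -7 + x$
$n{\left(L,N \right)} = - \frac{123}{L + N}$
$b{\left(l,P \right)} = l + P l$
$r = - \frac{31487}{4}$ ($r = - \frac{123}{\left(-7 - 7\right) + 2} - 7882 = - \frac{123}{-14 + 2} - 7882 = - \frac{123}{-12} - 7882 = \left(-123\right) \left(- \frac{1}{12}\right) - 7882 = \frac{41}{4} - 7882 = - \frac{31487}{4} \approx -7871.8$)
$r - b{\left(-102,-50 \right)} = - \frac{31487}{4} - - 102 \left(1 - 50\right) = - \frac{31487}{4} - \left(-102\right) \left(-49\right) = - \frac{31487}{4} - 4998 = - \frac{51479}{4}$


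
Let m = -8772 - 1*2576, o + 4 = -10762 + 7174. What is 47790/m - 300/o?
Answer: -5258040/1273813 ≈ -4.1278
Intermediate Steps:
o = -3592 (o = -4 + (-10762 + 7174) = -4 - 3588 = -3592)
m = -11348 (m = -8772 - 2576 = -11348)
47790/m - 300/o = 47790/(-11348) - 300/(-3592) = 47790*(-1/11348) - 300*(-1/3592) = -23895/5674 + 75/898 = -5258040/1273813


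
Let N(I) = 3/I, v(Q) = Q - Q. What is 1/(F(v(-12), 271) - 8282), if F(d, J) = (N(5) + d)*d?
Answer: -1/8282 ≈ -0.00012074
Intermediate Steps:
v(Q) = 0
F(d, J) = d*(⅗ + d) (F(d, J) = (3/5 + d)*d = (3*(⅕) + d)*d = (⅗ + d)*d = d*(⅗ + d))
1/(F(v(-12), 271) - 8282) = 1/((⅕)*0*(3 + 5*0) - 8282) = 1/((⅕)*0*(3 + 0) - 8282) = 1/((⅕)*0*3 - 8282) = 1/(0 - 8282) = 1/(-8282) = -1/8282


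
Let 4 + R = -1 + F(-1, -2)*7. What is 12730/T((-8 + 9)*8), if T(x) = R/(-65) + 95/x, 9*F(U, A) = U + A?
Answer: 19858800/18701 ≈ 1061.9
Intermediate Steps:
F(U, A) = A/9 + U/9 (F(U, A) = (U + A)/9 = (A + U)/9 = A/9 + U/9)
R = -22/3 (R = -4 + (-1 + ((⅑)*(-2) + (⅑)*(-1))*7) = -4 + (-1 + (-2/9 - ⅑)*7) = -4 + (-1 - ⅓*7) = -4 + (-1 - 7/3) = -4 - 10/3 = -22/3 ≈ -7.3333)
T(x) = 22/195 + 95/x (T(x) = -22/3/(-65) + 95/x = -22/3*(-1/65) + 95/x = 22/195 + 95/x)
12730/T((-8 + 9)*8) = 12730/(22/195 + 95/(((-8 + 9)*8))) = 12730/(22/195 + 95/((1*8))) = 12730/(22/195 + 95/8) = 12730/(18701/1560) = 12730*(1560/18701) = 19858800/18701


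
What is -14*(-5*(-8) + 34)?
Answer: -1036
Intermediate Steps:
-14*(-5*(-8) + 34) = -14*(40 + 34) = -14*74 = -1036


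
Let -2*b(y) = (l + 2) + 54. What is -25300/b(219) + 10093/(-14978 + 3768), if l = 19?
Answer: 22658761/33630 ≈ 673.77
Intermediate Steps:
b(y) = -75/2 (b(y) = -((19 + 2) + 54)/2 = -(21 + 54)/2 = -1/2*75 = -75/2)
-25300/b(219) + 10093/(-14978 + 3768) = -25300/(-75/2) + 10093/(-14978 + 3768) = -25300*(-2/75) + 10093/(-11210) = 2024/3 + 10093*(-1/11210) = 2024/3 - 10093/11210 = 22658761/33630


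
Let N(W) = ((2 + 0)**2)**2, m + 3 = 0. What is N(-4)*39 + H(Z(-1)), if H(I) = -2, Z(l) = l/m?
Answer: 622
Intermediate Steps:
m = -3 (m = -3 + 0 = -3)
Z(l) = -l/3 (Z(l) = l/(-3) = l*(-1/3) = -l/3)
N(W) = 16 (N(W) = (2**2)**2 = 4**2 = 16)
N(-4)*39 + H(Z(-1)) = 16*39 - 2 = 624 - 2 = 622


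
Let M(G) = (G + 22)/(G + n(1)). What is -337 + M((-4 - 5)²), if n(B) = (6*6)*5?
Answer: -87854/261 ≈ -336.61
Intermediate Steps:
n(B) = 180 (n(B) = 36*5 = 180)
M(G) = (22 + G)/(180 + G) (M(G) = (G + 22)/(G + 180) = (22 + G)/(180 + G))
-337 + M((-4 - 5)²) = -337 + (22 + (-4 - 5)²)/(180 + (-4 - 5)²) = -337 + (22 + (-9)²)/(180 + (-9)²) = -337 + (22 + 81)/(180 + 81) = -337 + 103/261 = -87854/261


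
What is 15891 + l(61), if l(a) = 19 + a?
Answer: 15971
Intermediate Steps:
15891 + l(61) = 15891 + (19 + 61) = 15891 + 80 = 15971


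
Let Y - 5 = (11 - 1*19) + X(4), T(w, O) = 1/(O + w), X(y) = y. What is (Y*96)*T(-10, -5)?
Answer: -32/5 ≈ -6.4000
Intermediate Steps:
Y = 1 (Y = 5 + ((11 - 1*19) + 4) = 5 + ((11 - 19) + 4) = 5 + (-8 + 4) = 5 - 4 = 1)
(Y*96)*T(-10, -5) = (1*96)/(-5 - 10) = 96/(-15) = 96*(-1/15) = -32/5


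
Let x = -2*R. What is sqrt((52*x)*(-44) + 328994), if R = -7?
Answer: sqrt(296962) ≈ 544.94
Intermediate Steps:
x = 14 (x = -2*(-7) = 14)
sqrt((52*x)*(-44) + 328994) = sqrt((52*14)*(-44) + 328994) = sqrt(728*(-44) + 328994) = sqrt(-32032 + 328994) = sqrt(296962)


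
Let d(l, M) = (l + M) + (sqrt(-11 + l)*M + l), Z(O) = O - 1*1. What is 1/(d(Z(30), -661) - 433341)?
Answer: -24108/10461085031 + 661*sqrt(2)/62766510186 ≈ -2.2896e-6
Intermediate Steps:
Z(O) = -1 + O (Z(O) = O - 1 = -1 + O)
d(l, M) = M + 2*l + M*sqrt(-11 + l) (d(l, M) = (M + l) + (M*sqrt(-11 + l) + l) = (M + l) + (l + M*sqrt(-11 + l)) = M + 2*l + M*sqrt(-11 + l))
1/(d(Z(30), -661) - 433341) = 1/((-661 + 2*(-1 + 30) - 661*sqrt(-11 + (-1 + 30))) - 433341) = 1/((-661 + 2*29 - 661*sqrt(-11 + 29)) - 433341) = 1/((-661 + 58 - 1983*sqrt(2)) - 433341) = 1/((-603 - 1983*sqrt(2)) - 433341) = 1/(-433944 - 1983*sqrt(2))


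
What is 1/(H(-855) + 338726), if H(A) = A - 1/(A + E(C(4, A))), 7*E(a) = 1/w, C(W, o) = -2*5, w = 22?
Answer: 131669/44487136853 ≈ 2.9597e-6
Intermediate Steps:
C(W, o) = -10
E(a) = 1/154 (E(a) = (⅐)/22 = (⅐)*(1/22) = 1/154)
H(A) = A - 1/(1/154 + A) (H(A) = A - 1/(A + 1/154) = A - 1/(1/154 + A))
1/(H(-855) + 338726) = 1/((-154 - 855 + 154*(-855)²)/(1 + 154*(-855)) + 338726) = 1/((-154 - 855 + 154*731025)/(1 - 131670) + 338726) = 1/((-154 - 855 + 112577850)/(-131669) + 338726) = 1/(-1/131669*112576841 + 338726) = 1/(-112576841/131669 + 338726) = 1/(44487136853/131669) = 131669/44487136853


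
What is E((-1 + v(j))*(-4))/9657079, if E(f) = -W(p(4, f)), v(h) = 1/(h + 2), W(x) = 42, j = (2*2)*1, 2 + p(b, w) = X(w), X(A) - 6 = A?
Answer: -42/9657079 ≈ -4.3491e-6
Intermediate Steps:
X(A) = 6 + A
p(b, w) = 4 + w (p(b, w) = -2 + (6 + w) = 4 + w)
j = 4 (j = 4*1 = 4)
v(h) = 1/(2 + h)
E(f) = -42 (E(f) = -1*42 = -42)
E((-1 + v(j))*(-4))/9657079 = -42/9657079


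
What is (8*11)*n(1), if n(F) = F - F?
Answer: 0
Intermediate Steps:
n(F) = 0
(8*11)*n(1) = (8*11)*0 = 88*0 = 0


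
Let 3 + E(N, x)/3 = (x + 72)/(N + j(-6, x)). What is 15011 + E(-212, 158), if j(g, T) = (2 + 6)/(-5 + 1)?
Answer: 1604869/107 ≈ 14999.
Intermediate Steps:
j(g, T) = -2 (j(g, T) = 8/(-4) = 8*(-¼) = -2)
E(N, x) = -9 + 3*(72 + x)/(-2 + N) (E(N, x) = -9 + 3*((x + 72)/(N - 2)) = -9 + 3*((72 + x)/(-2 + N)) = -9 + 3*(72 + x)/(-2 + N))
15011 + E(-212, 158) = 15011 + 3*(78 + 158 - 3*(-212))/(-2 - 212) = 15011 + 3*(78 + 158 + 636)/(-214) = 15011 + 3*(-1/214)*872 = 15011 - 1308/107 = 1604869/107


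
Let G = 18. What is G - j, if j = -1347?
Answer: 1365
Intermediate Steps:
G - j = 18 - 1*(-1347) = 18 + 1347 = 1365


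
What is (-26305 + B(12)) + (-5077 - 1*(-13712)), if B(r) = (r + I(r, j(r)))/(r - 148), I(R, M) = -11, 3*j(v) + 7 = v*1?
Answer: -2403121/136 ≈ -17670.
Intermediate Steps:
j(v) = -7/3 + v/3 (j(v) = -7/3 + (v*1)/3 = -7/3 + v/3)
B(r) = (-11 + r)/(-148 + r) (B(r) = (r - 11)/(r - 148) = (-11 + r)/(-148 + r))
(-26305 + B(12)) + (-5077 - 1*(-13712)) = (-26305 + (-11 + 12)/(-148 + 12)) + (-5077 - 1*(-13712)) = (-26305 + 1/(-136)) + (-5077 + 13712) = (-26305 - 1/136*1) + 8635 = (-26305 - 1/136) + 8635 = -3577481/136 + 8635 = -2403121/136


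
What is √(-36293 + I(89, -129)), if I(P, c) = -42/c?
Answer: I*√67105155/43 ≈ 190.51*I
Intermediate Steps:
√(-36293 + I(89, -129)) = √(-36293 - 42/(-129)) = √(-36293 - 42*(-1/129)) = √(-36293 + 14/43) = √(-1560585/43) = I*√67105155/43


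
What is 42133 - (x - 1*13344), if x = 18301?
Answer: 37176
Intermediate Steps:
42133 - (x - 1*13344) = 42133 - (18301 - 1*13344) = 42133 - (18301 - 13344) = 42133 - 1*4957 = 42133 - 4957 = 37176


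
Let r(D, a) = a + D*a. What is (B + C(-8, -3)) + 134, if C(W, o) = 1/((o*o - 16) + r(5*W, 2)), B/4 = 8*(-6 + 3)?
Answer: 3229/85 ≈ 37.988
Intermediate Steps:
B = -96 (B = 4*(8*(-6 + 3)) = 4*(8*(-3)) = 4*(-24) = -96)
C(W, o) = 1/(-14 + o**2 + 10*W) (C(W, o) = 1/((o*o - 16) + 2*(1 + 5*W)) = 1/((o**2 - 16) + (2 + 10*W)) = 1/((-16 + o**2) + (2 + 10*W)) = 1/(-14 + o**2 + 10*W))
(B + C(-8, -3)) + 134 = (-96 + 1/(-14 + (-3)**2 + 10*(-8))) + 134 = (-96 + 1/(-14 + 9 - 80)) + 134 = (-96 + 1/(-85)) + 134 = (-96 - 1/85) + 134 = -8161/85 + 134 = 3229/85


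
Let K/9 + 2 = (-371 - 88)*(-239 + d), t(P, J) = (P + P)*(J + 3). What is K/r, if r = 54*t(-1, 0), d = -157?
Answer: -90881/18 ≈ -5048.9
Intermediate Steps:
t(P, J) = 2*P*(3 + J) (t(P, J) = (2*P)*(3 + J) = 2*P*(3 + J))
K = 1635858 (K = -18 + 9*((-371 - 88)*(-239 - 157)) = -18 + 9*(-459*(-396)) = -18 + 9*181764 = -18 + 1635876 = 1635858)
r = -324 (r = 54*(2*(-1)*(3 + 0)) = 54*(2*(-1)*3) = 54*(-6) = -324)
K/r = 1635858/(-324) = 1635858*(-1/324) = -90881/18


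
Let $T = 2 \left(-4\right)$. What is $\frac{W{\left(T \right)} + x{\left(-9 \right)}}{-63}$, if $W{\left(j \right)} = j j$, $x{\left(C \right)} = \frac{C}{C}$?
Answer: $- \frac{65}{63} \approx -1.0317$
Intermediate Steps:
$T = -8$
$x{\left(C \right)} = 1$
$W{\left(j \right)} = j^{2}$
$\frac{W{\left(T \right)} + x{\left(-9 \right)}}{-63} = \frac{\left(-8\right)^{2} + 1}{-63} = - \frac{64 + 1}{63} = \left(- \frac{1}{63}\right) 65 = - \frac{65}{63}$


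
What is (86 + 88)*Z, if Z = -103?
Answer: -17922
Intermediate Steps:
(86 + 88)*Z = (86 + 88)*(-103) = 174*(-103) = -17922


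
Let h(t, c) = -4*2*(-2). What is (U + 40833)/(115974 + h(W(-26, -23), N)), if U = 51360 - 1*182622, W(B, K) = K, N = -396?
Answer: -90429/115990 ≈ -0.77963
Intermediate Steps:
h(t, c) = 16 (h(t, c) = -8*(-2) = 16)
U = -131262 (U = 51360 - 182622 = -131262)
(U + 40833)/(115974 + h(W(-26, -23), N)) = (-131262 + 40833)/(115974 + 16) = -90429/115990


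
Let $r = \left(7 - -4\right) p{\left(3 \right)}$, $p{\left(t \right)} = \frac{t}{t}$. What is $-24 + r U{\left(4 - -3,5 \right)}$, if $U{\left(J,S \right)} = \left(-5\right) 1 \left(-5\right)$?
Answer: $251$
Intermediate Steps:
$U{\left(J,S \right)} = 25$ ($U{\left(J,S \right)} = \left(-5\right) \left(-5\right) = 25$)
$p{\left(t \right)} = 1$
$r = 11$ ($r = \left(7 - -4\right) 1 = \left(7 + 4\right) 1 = 11 \cdot 1 = 11$)
$-24 + r U{\left(4 - -3,5 \right)} = -24 + 11 \cdot 25 = -24 + 275 = 251$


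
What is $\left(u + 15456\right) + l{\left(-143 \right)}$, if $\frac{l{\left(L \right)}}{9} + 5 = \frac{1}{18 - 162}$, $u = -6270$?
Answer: $\frac{146255}{16} \approx 9140.9$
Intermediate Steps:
$l{\left(L \right)} = - \frac{721}{16}$ ($l{\left(L \right)} = -45 + \frac{9}{18 - 162} = -45 + \frac{9}{-144} = -45 + 9 \left(- \frac{1}{144}\right) = -45 - \frac{1}{16} = - \frac{721}{16}$)
$\left(u + 15456\right) + l{\left(-143 \right)} = \left(-6270 + 15456\right) - \frac{721}{16} = 9186 - \frac{721}{16} = \frac{146255}{16}$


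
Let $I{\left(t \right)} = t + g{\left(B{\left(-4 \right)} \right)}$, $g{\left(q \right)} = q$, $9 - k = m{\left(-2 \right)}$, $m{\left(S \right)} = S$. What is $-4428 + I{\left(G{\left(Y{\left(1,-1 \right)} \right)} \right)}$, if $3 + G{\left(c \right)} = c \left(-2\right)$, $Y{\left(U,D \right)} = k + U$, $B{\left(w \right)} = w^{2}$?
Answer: $-4439$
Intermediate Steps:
$k = 11$ ($k = 9 - -2 = 9 + 2 = 11$)
$Y{\left(U,D \right)} = 11 + U$
$G{\left(c \right)} = -3 - 2 c$ ($G{\left(c \right)} = -3 + c \left(-2\right) = -3 - 2 c$)
$I{\left(t \right)} = 16 + t$ ($I{\left(t \right)} = t + \left(-4\right)^{2} = t + 16 = 16 + t$)
$-4428 + I{\left(G{\left(Y{\left(1,-1 \right)} \right)} \right)} = -4428 + \left(16 - \left(3 + 2 \left(11 + 1\right)\right)\right) = -4428 + \left(16 - 27\right) = -4428 - 11 = -4439$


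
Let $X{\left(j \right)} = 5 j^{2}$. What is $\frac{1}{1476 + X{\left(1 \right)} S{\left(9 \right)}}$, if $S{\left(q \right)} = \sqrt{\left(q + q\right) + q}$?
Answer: $\frac{164}{241989} - \frac{5 \sqrt{3}}{725967} \approx 0.00066579$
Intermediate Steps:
$S{\left(q \right)} = \sqrt{3} \sqrt{q}$ ($S{\left(q \right)} = \sqrt{2 q + q} = \sqrt{3 q} = \sqrt{3} \sqrt{q}$)
$\frac{1}{1476 + X{\left(1 \right)} S{\left(9 \right)}} = \frac{1}{1476 + 5 \cdot 1^{2} \sqrt{3} \sqrt{9}} = \frac{1}{1476 + 5 \cdot 1 \sqrt{3} \cdot 3} = \frac{1}{1476 + 5 \cdot 3 \sqrt{3}} = \frac{1}{1476 + 15 \sqrt{3}}$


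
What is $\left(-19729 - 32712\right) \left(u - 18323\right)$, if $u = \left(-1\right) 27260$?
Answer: $2390418103$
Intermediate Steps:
$u = -27260$
$\left(-19729 - 32712\right) \left(u - 18323\right) = \left(-19729 - 32712\right) \left(-27260 - 18323\right) = \left(-52441\right) \left(-45583\right) = 2390418103$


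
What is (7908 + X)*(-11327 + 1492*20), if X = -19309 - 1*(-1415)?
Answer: -184870818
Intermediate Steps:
X = -17894 (X = -19309 + 1415 = -17894)
(7908 + X)*(-11327 + 1492*20) = (7908 - 17894)*(-11327 + 1492*20) = -9986*(-11327 + 29840) = -9986*18513 = -184870818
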